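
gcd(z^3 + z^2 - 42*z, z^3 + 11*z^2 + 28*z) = z^2 + 7*z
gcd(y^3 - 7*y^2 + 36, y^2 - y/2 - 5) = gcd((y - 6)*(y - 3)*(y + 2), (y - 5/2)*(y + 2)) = y + 2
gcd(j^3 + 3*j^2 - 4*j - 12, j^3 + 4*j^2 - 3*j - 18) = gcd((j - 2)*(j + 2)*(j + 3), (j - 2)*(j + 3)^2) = j^2 + j - 6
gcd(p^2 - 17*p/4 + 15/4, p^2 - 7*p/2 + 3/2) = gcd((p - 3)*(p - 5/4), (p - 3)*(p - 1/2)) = p - 3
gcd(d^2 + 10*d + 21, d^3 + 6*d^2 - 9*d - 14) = d + 7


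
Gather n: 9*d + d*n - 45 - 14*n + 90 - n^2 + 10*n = 9*d - n^2 + n*(d - 4) + 45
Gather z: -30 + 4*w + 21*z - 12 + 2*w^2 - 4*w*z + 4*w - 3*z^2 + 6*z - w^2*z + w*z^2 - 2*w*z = 2*w^2 + 8*w + z^2*(w - 3) + z*(-w^2 - 6*w + 27) - 42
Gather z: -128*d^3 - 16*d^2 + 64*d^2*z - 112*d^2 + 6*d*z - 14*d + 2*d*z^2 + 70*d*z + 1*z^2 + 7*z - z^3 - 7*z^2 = -128*d^3 - 128*d^2 - 14*d - z^3 + z^2*(2*d - 6) + z*(64*d^2 + 76*d + 7)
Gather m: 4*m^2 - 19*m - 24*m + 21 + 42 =4*m^2 - 43*m + 63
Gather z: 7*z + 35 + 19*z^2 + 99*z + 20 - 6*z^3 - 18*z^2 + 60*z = -6*z^3 + z^2 + 166*z + 55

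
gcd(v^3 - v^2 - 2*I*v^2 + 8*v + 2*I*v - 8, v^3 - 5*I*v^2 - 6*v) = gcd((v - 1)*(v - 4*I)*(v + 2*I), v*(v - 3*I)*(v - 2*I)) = 1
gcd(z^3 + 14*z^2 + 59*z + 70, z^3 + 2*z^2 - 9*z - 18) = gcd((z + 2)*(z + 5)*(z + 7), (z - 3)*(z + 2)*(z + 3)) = z + 2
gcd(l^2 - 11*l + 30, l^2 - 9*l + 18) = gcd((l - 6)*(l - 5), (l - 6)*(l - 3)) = l - 6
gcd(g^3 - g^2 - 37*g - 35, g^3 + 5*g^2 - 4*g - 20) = g + 5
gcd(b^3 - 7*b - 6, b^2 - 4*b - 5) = b + 1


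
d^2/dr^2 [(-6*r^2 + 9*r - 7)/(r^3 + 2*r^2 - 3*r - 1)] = 2*(-6*r^6 + 27*r^5 - 42*r^4 - 127*r^3 - 3*r^2 + 159*r - 110)/(r^9 + 6*r^8 + 3*r^7 - 31*r^6 - 21*r^5 + 60*r^4 + 12*r^3 - 21*r^2 - 9*r - 1)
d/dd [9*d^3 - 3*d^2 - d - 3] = 27*d^2 - 6*d - 1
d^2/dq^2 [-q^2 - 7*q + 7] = -2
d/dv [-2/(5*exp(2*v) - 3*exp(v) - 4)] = (20*exp(v) - 6)*exp(v)/(-5*exp(2*v) + 3*exp(v) + 4)^2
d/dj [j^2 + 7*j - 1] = 2*j + 7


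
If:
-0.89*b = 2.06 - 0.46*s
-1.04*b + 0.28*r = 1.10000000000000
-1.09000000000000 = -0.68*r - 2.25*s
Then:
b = -1.69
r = -2.37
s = 1.20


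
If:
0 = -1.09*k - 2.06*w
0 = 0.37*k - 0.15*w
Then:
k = 0.00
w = 0.00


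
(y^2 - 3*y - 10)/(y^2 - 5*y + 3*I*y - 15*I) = (y + 2)/(y + 3*I)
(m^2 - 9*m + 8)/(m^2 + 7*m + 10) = (m^2 - 9*m + 8)/(m^2 + 7*m + 10)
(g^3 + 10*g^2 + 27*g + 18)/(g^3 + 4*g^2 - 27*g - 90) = (g + 1)/(g - 5)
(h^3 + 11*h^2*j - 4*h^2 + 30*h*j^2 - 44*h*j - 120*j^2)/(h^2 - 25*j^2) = (h^2 + 6*h*j - 4*h - 24*j)/(h - 5*j)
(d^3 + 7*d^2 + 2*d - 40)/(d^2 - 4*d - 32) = (d^2 + 3*d - 10)/(d - 8)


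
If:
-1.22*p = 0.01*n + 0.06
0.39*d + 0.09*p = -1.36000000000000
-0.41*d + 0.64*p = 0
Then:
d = -3.04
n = 231.44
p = -1.95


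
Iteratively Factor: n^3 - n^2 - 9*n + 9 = (n - 3)*(n^2 + 2*n - 3) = (n - 3)*(n - 1)*(n + 3)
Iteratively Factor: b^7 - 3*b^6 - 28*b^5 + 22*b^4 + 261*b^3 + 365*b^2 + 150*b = (b - 5)*(b^6 + 2*b^5 - 18*b^4 - 68*b^3 - 79*b^2 - 30*b) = b*(b - 5)*(b^5 + 2*b^4 - 18*b^3 - 68*b^2 - 79*b - 30) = b*(b - 5)*(b + 1)*(b^4 + b^3 - 19*b^2 - 49*b - 30) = b*(b - 5)^2*(b + 1)*(b^3 + 6*b^2 + 11*b + 6) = b*(b - 5)^2*(b + 1)*(b + 3)*(b^2 + 3*b + 2) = b*(b - 5)^2*(b + 1)^2*(b + 3)*(b + 2)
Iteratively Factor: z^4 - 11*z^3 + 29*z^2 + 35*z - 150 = (z - 3)*(z^3 - 8*z^2 + 5*z + 50) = (z - 3)*(z + 2)*(z^2 - 10*z + 25) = (z - 5)*(z - 3)*(z + 2)*(z - 5)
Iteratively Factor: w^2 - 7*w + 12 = (w - 4)*(w - 3)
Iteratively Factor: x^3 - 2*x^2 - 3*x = (x - 3)*(x^2 + x) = x*(x - 3)*(x + 1)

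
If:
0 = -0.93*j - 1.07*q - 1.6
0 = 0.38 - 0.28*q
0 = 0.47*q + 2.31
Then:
No Solution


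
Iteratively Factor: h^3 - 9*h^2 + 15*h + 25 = (h - 5)*(h^2 - 4*h - 5) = (h - 5)*(h + 1)*(h - 5)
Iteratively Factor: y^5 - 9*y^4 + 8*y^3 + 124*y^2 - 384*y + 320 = (y - 2)*(y^4 - 7*y^3 - 6*y^2 + 112*y - 160) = (y - 4)*(y - 2)*(y^3 - 3*y^2 - 18*y + 40) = (y - 5)*(y - 4)*(y - 2)*(y^2 + 2*y - 8) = (y - 5)*(y - 4)*(y - 2)^2*(y + 4)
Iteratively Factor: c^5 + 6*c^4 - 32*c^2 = (c - 2)*(c^4 + 8*c^3 + 16*c^2) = c*(c - 2)*(c^3 + 8*c^2 + 16*c) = c^2*(c - 2)*(c^2 + 8*c + 16) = c^2*(c - 2)*(c + 4)*(c + 4)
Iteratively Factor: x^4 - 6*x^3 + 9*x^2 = (x - 3)*(x^3 - 3*x^2) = (x - 3)^2*(x^2) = x*(x - 3)^2*(x)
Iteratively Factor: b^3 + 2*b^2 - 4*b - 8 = (b + 2)*(b^2 - 4) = (b - 2)*(b + 2)*(b + 2)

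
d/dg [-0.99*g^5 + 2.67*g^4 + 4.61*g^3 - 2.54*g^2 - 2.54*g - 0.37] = -4.95*g^4 + 10.68*g^3 + 13.83*g^2 - 5.08*g - 2.54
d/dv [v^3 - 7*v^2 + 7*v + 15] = 3*v^2 - 14*v + 7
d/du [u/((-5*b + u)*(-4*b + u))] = 20*b^2/((4*b - u)^2*(5*b - u)^2) - u^2/((4*b - u)^2*(5*b - u)^2)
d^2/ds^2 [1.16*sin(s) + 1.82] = -1.16*sin(s)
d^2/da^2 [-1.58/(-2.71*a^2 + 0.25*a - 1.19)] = (-23.207356*a^2 + 2.1409*a + 1.58*(5.42*a - 0.25)*(10.84*a - 0.5) - 10.190684)/(2.71*a^2 - 0.25*a + 1.19)^3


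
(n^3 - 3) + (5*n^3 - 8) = 6*n^3 - 11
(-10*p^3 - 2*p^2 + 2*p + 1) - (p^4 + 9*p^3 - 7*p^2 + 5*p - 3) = -p^4 - 19*p^3 + 5*p^2 - 3*p + 4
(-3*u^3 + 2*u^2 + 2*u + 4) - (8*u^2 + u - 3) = -3*u^3 - 6*u^2 + u + 7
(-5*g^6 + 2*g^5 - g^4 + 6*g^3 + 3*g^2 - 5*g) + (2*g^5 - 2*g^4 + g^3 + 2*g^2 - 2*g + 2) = -5*g^6 + 4*g^5 - 3*g^4 + 7*g^3 + 5*g^2 - 7*g + 2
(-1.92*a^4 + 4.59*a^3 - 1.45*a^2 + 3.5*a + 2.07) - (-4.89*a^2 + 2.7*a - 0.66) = -1.92*a^4 + 4.59*a^3 + 3.44*a^2 + 0.8*a + 2.73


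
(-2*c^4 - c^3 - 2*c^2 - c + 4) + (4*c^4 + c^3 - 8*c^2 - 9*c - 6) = 2*c^4 - 10*c^2 - 10*c - 2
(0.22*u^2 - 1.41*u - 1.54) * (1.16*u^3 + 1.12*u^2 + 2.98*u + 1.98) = 0.2552*u^5 - 1.3892*u^4 - 2.71*u^3 - 5.491*u^2 - 7.381*u - 3.0492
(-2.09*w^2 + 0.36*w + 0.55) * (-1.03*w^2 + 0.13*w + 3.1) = 2.1527*w^4 - 0.6425*w^3 - 6.9987*w^2 + 1.1875*w + 1.705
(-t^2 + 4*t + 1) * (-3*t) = 3*t^3 - 12*t^2 - 3*t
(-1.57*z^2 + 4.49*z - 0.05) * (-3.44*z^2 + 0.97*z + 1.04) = 5.4008*z^4 - 16.9685*z^3 + 2.8945*z^2 + 4.6211*z - 0.052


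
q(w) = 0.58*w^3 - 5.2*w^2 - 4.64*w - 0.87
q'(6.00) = -4.40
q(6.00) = -90.63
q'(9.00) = 42.70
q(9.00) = -41.01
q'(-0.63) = 2.60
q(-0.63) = -0.16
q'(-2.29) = 28.30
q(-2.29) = -24.48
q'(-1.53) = 15.35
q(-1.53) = -8.02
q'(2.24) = -19.21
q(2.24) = -30.84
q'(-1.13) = 9.33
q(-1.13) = -3.10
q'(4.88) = -13.95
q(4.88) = -79.94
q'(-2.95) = 41.18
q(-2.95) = -47.32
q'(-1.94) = 22.08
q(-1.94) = -15.67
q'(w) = 1.74*w^2 - 10.4*w - 4.64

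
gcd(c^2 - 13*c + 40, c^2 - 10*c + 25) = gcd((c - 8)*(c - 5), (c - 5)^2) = c - 5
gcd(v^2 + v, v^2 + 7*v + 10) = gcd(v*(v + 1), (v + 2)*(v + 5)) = 1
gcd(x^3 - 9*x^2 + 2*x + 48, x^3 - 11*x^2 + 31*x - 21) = x - 3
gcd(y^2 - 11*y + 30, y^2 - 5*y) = y - 5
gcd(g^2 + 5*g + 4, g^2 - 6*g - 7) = g + 1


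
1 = 1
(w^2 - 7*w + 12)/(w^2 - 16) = (w - 3)/(w + 4)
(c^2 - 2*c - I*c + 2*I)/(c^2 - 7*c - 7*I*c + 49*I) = (c^2 - 2*c - I*c + 2*I)/(c^2 - 7*c - 7*I*c + 49*I)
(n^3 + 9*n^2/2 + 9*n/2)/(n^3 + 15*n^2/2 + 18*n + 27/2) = n/(n + 3)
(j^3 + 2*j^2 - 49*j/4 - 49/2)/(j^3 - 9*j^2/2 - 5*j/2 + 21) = (j + 7/2)/(j - 3)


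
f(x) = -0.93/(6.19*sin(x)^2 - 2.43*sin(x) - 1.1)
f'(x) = -0.93*(-12.38*sin(x)*cos(x) + 2.43*cos(x))/(6.19*sin(x)^2 - 2.43*sin(x) - 1.1)^2 = (11.5134*sin(x) - 2.2599)*cos(x)/(-6.19*sin(x)^2 + 2.43*sin(x) + 1.1)^2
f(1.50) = -0.35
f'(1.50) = 0.09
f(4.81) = -0.12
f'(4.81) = -0.02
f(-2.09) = -0.16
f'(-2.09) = 0.19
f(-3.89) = -8.25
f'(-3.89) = -321.69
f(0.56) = 1.44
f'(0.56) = 7.87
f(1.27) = -0.42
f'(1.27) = 0.52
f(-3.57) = 0.89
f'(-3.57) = -2.12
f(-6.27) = 0.82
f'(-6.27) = -1.65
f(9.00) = 0.89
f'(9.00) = -2.05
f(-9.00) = -0.98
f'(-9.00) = 7.03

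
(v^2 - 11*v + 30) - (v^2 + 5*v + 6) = 24 - 16*v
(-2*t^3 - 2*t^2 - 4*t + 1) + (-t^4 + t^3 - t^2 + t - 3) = -t^4 - t^3 - 3*t^2 - 3*t - 2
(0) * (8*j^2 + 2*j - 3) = 0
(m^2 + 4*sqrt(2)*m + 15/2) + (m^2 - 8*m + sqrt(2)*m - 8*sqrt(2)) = 2*m^2 - 8*m + 5*sqrt(2)*m - 8*sqrt(2) + 15/2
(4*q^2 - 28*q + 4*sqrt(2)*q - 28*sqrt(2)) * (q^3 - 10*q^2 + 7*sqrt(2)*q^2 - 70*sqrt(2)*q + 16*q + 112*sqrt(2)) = 4*q^5 - 68*q^4 + 32*sqrt(2)*q^4 - 544*sqrt(2)*q^3 + 400*q^3 - 1400*q^2 + 2752*sqrt(2)*q^2 - 3584*sqrt(2)*q + 4816*q - 6272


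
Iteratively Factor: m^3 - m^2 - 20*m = (m)*(m^2 - m - 20) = m*(m + 4)*(m - 5)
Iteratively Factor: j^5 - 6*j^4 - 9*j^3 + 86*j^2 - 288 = (j - 3)*(j^4 - 3*j^3 - 18*j^2 + 32*j + 96) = (j - 4)*(j - 3)*(j^3 + j^2 - 14*j - 24) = (j - 4)*(j - 3)*(j + 2)*(j^2 - j - 12) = (j - 4)*(j - 3)*(j + 2)*(j + 3)*(j - 4)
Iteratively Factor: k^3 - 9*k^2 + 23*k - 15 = (k - 3)*(k^2 - 6*k + 5) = (k - 5)*(k - 3)*(k - 1)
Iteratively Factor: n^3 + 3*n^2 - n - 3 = (n - 1)*(n^2 + 4*n + 3) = (n - 1)*(n + 3)*(n + 1)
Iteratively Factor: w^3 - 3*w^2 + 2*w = (w - 1)*(w^2 - 2*w) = (w - 2)*(w - 1)*(w)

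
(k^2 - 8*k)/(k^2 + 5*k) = (k - 8)/(k + 5)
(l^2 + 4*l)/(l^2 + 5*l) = (l + 4)/(l + 5)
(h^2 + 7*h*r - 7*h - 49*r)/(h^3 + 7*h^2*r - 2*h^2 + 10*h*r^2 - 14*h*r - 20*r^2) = (h^2 + 7*h*r - 7*h - 49*r)/(h^3 + 7*h^2*r - 2*h^2 + 10*h*r^2 - 14*h*r - 20*r^2)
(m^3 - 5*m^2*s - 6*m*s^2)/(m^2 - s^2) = m*(-m + 6*s)/(-m + s)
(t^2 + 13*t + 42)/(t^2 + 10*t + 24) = (t + 7)/(t + 4)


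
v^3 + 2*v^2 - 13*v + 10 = (v - 2)*(v - 1)*(v + 5)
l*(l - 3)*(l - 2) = l^3 - 5*l^2 + 6*l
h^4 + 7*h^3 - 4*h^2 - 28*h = h*(h - 2)*(h + 2)*(h + 7)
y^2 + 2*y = y*(y + 2)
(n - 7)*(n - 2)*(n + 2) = n^3 - 7*n^2 - 4*n + 28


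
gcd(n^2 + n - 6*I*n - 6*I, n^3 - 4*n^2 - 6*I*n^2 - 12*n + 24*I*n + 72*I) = n - 6*I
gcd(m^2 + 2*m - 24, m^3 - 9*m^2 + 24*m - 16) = m - 4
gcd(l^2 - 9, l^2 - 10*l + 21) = l - 3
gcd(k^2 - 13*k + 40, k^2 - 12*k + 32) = k - 8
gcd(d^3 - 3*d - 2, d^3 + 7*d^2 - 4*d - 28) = d - 2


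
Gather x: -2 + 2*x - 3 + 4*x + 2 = 6*x - 3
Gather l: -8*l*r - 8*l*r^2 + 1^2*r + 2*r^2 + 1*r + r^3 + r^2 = l*(-8*r^2 - 8*r) + r^3 + 3*r^2 + 2*r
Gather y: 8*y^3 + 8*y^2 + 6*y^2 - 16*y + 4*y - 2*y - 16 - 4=8*y^3 + 14*y^2 - 14*y - 20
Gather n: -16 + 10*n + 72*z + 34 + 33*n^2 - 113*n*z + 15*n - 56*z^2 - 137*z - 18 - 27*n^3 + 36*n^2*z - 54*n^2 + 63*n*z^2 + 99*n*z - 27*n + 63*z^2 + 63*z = -27*n^3 + n^2*(36*z - 21) + n*(63*z^2 - 14*z - 2) + 7*z^2 - 2*z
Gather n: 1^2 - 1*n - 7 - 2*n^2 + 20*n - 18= -2*n^2 + 19*n - 24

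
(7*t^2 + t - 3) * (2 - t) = -7*t^3 + 13*t^2 + 5*t - 6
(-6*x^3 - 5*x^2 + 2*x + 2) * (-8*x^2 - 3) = 48*x^5 + 40*x^4 + 2*x^3 - x^2 - 6*x - 6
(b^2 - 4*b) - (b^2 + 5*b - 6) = 6 - 9*b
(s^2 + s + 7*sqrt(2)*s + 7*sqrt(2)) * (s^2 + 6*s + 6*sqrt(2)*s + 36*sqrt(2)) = s^4 + 7*s^3 + 13*sqrt(2)*s^3 + 90*s^2 + 91*sqrt(2)*s^2 + 78*sqrt(2)*s + 588*s + 504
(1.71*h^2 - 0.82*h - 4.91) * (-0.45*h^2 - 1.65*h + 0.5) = -0.7695*h^4 - 2.4525*h^3 + 4.4175*h^2 + 7.6915*h - 2.455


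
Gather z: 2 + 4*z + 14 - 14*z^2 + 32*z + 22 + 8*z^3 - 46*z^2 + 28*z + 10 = 8*z^3 - 60*z^2 + 64*z + 48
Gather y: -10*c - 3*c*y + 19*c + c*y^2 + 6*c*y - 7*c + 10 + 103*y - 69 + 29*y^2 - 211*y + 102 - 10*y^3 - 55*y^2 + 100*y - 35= 2*c - 10*y^3 + y^2*(c - 26) + y*(3*c - 8) + 8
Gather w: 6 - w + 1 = 7 - w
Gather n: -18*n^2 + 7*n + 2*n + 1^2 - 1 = -18*n^2 + 9*n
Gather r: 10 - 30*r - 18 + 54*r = 24*r - 8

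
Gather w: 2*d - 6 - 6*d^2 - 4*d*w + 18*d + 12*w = -6*d^2 + 20*d + w*(12 - 4*d) - 6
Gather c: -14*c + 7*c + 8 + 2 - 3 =7 - 7*c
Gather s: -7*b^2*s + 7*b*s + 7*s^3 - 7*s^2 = 7*s^3 - 7*s^2 + s*(-7*b^2 + 7*b)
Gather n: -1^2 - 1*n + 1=-n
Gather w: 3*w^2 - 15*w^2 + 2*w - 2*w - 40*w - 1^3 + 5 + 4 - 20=-12*w^2 - 40*w - 12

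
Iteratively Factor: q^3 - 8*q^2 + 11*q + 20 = (q - 4)*(q^2 - 4*q - 5) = (q - 4)*(q + 1)*(q - 5)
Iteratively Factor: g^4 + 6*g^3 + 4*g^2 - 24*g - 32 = (g + 2)*(g^3 + 4*g^2 - 4*g - 16) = (g - 2)*(g + 2)*(g^2 + 6*g + 8) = (g - 2)*(g + 2)^2*(g + 4)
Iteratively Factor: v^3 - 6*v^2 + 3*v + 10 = (v - 5)*(v^2 - v - 2) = (v - 5)*(v - 2)*(v + 1)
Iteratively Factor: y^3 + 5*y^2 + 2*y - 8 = (y + 2)*(y^2 + 3*y - 4) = (y + 2)*(y + 4)*(y - 1)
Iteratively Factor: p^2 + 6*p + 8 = (p + 4)*(p + 2)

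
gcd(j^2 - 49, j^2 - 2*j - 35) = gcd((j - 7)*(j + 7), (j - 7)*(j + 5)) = j - 7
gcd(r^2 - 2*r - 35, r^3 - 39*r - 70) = r^2 - 2*r - 35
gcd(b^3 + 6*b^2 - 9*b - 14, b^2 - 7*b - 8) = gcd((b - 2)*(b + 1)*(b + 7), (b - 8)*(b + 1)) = b + 1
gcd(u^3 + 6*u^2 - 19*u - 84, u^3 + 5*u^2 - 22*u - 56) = u^2 + 3*u - 28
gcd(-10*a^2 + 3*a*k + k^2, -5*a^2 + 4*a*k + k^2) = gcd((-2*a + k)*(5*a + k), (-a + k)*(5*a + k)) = 5*a + k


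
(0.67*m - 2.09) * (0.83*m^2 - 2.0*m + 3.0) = 0.5561*m^3 - 3.0747*m^2 + 6.19*m - 6.27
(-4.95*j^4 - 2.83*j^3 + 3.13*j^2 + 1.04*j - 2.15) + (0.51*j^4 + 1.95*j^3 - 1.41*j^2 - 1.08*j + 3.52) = -4.44*j^4 - 0.88*j^3 + 1.72*j^2 - 0.04*j + 1.37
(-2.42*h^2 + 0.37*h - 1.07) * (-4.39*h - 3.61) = 10.6238*h^3 + 7.1119*h^2 + 3.3616*h + 3.8627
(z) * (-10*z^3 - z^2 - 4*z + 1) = -10*z^4 - z^3 - 4*z^2 + z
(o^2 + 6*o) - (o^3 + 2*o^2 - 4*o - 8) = -o^3 - o^2 + 10*o + 8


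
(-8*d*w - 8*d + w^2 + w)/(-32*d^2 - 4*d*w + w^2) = (w + 1)/(4*d + w)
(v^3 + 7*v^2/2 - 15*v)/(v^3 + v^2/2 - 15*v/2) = (v + 6)/(v + 3)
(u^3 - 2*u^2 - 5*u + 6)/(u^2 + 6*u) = (u^3 - 2*u^2 - 5*u + 6)/(u*(u + 6))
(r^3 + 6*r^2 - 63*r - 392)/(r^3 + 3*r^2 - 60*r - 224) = (r + 7)/(r + 4)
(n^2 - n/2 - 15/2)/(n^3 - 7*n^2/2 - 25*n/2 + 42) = (2*n + 5)/(2*n^2 - n - 28)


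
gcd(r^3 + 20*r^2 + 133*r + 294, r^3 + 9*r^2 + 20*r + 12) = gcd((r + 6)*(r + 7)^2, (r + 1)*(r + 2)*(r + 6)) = r + 6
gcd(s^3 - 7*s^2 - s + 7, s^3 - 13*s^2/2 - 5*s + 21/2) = s^2 - 8*s + 7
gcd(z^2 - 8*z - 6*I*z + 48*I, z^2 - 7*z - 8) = z - 8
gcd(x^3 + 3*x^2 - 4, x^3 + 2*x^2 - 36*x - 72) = x + 2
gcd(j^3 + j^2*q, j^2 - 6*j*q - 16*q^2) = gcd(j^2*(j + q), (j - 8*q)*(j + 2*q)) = 1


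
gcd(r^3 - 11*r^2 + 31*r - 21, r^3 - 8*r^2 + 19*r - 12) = r^2 - 4*r + 3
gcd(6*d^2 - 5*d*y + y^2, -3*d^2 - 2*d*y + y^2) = -3*d + y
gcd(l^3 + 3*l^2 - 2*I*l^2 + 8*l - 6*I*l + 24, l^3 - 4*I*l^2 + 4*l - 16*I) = l^2 - 2*I*l + 8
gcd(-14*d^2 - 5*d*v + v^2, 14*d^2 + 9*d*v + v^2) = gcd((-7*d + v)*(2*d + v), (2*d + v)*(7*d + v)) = 2*d + v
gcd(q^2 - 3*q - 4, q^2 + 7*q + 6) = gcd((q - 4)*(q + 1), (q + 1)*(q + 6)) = q + 1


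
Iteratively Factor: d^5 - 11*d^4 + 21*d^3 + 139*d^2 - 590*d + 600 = (d - 2)*(d^4 - 9*d^3 + 3*d^2 + 145*d - 300) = (d - 5)*(d - 2)*(d^3 - 4*d^2 - 17*d + 60) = (d - 5)*(d - 2)*(d + 4)*(d^2 - 8*d + 15) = (d - 5)*(d - 3)*(d - 2)*(d + 4)*(d - 5)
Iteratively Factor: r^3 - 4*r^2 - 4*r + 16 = (r - 4)*(r^2 - 4) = (r - 4)*(r + 2)*(r - 2)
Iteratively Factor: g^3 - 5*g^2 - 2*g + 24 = (g + 2)*(g^2 - 7*g + 12) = (g - 4)*(g + 2)*(g - 3)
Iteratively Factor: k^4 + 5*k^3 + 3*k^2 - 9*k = (k + 3)*(k^3 + 2*k^2 - 3*k) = (k - 1)*(k + 3)*(k^2 + 3*k) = k*(k - 1)*(k + 3)*(k + 3)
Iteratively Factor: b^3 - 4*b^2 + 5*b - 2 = (b - 1)*(b^2 - 3*b + 2) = (b - 2)*(b - 1)*(b - 1)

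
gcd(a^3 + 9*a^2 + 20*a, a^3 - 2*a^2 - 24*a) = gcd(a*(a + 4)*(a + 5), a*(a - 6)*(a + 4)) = a^2 + 4*a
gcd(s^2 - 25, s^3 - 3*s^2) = 1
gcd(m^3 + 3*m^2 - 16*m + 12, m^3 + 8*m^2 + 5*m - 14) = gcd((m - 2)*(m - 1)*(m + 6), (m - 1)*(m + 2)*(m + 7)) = m - 1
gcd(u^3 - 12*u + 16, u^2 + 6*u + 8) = u + 4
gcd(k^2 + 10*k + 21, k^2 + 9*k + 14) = k + 7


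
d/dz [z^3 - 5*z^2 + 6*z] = 3*z^2 - 10*z + 6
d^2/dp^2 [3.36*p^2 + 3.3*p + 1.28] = 6.72000000000000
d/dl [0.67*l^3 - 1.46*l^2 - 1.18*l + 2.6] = 2.01*l^2 - 2.92*l - 1.18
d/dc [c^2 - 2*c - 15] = 2*c - 2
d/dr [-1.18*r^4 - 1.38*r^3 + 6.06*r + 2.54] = -4.72*r^3 - 4.14*r^2 + 6.06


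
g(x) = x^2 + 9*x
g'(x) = 2*x + 9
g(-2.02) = -14.10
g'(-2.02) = 4.96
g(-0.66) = -5.50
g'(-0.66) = 7.68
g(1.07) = 10.77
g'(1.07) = 11.14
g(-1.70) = -12.41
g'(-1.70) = 5.60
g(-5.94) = -18.18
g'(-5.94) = -2.88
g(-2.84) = -17.49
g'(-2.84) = 3.32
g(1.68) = 17.94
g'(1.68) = 12.36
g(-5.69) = -18.83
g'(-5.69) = -2.38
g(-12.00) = 36.00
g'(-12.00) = -15.00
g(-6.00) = -18.00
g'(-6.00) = -3.00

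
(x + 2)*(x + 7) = x^2 + 9*x + 14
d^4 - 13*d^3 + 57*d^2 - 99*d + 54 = (d - 6)*(d - 3)^2*(d - 1)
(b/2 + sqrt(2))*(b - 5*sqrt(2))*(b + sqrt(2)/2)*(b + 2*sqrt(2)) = b^4/2 - sqrt(2)*b^3/4 - 33*b^2/2 - 28*sqrt(2)*b - 20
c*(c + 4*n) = c^2 + 4*c*n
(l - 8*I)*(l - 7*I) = l^2 - 15*I*l - 56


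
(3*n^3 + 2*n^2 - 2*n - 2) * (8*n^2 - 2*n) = 24*n^5 + 10*n^4 - 20*n^3 - 12*n^2 + 4*n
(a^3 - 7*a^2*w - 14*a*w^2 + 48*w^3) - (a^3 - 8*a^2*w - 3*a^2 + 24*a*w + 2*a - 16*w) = a^2*w + 3*a^2 - 14*a*w^2 - 24*a*w - 2*a + 48*w^3 + 16*w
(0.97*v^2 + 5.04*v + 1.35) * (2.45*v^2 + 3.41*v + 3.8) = 2.3765*v^4 + 15.6557*v^3 + 24.1799*v^2 + 23.7555*v + 5.13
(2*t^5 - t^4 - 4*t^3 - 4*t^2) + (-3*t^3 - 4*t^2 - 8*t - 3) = 2*t^5 - t^4 - 7*t^3 - 8*t^2 - 8*t - 3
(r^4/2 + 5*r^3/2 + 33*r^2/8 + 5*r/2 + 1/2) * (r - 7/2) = r^5/2 + 3*r^4/4 - 37*r^3/8 - 191*r^2/16 - 33*r/4 - 7/4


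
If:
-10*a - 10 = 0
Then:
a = -1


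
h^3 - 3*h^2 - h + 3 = (h - 3)*(h - 1)*(h + 1)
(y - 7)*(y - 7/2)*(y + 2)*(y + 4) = y^4 - 9*y^3/2 - 61*y^2/2 + 63*y + 196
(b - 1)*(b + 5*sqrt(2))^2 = b^3 - b^2 + 10*sqrt(2)*b^2 - 10*sqrt(2)*b + 50*b - 50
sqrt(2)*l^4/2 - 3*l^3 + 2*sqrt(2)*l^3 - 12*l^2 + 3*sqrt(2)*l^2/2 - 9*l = l*(l + 3)*(l - 3*sqrt(2))*(sqrt(2)*l/2 + sqrt(2)/2)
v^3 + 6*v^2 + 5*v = v*(v + 1)*(v + 5)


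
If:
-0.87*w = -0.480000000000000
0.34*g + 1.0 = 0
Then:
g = -2.94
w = 0.55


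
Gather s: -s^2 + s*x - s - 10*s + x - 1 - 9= -s^2 + s*(x - 11) + x - 10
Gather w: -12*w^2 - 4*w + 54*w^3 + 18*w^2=54*w^3 + 6*w^2 - 4*w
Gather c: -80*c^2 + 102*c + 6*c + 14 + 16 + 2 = -80*c^2 + 108*c + 32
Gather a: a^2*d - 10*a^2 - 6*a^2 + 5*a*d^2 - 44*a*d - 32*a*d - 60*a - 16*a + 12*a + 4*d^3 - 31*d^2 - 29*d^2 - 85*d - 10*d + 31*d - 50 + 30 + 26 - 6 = a^2*(d - 16) + a*(5*d^2 - 76*d - 64) + 4*d^3 - 60*d^2 - 64*d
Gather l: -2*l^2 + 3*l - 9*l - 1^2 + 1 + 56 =-2*l^2 - 6*l + 56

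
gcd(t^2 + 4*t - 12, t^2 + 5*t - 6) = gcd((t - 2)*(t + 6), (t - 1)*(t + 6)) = t + 6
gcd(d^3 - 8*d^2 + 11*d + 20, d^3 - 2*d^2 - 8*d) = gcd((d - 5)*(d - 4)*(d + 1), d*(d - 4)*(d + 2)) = d - 4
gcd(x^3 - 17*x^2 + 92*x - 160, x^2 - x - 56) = x - 8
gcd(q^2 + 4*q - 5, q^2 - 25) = q + 5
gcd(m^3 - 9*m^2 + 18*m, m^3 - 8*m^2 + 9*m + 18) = m^2 - 9*m + 18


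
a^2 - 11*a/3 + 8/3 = (a - 8/3)*(a - 1)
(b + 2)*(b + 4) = b^2 + 6*b + 8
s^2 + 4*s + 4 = (s + 2)^2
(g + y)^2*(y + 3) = g^2*y + 3*g^2 + 2*g*y^2 + 6*g*y + y^3 + 3*y^2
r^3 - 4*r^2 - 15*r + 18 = (r - 6)*(r - 1)*(r + 3)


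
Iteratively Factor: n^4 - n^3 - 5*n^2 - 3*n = (n + 1)*(n^3 - 2*n^2 - 3*n) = (n + 1)^2*(n^2 - 3*n) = (n - 3)*(n + 1)^2*(n)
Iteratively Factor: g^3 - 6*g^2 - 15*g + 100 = (g + 4)*(g^2 - 10*g + 25) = (g - 5)*(g + 4)*(g - 5)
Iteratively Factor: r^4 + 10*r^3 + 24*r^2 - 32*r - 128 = (r + 4)*(r^3 + 6*r^2 - 32) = (r - 2)*(r + 4)*(r^2 + 8*r + 16) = (r - 2)*(r + 4)^2*(r + 4)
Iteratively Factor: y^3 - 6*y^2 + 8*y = (y)*(y^2 - 6*y + 8) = y*(y - 4)*(y - 2)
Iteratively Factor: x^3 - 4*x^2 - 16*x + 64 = (x + 4)*(x^2 - 8*x + 16) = (x - 4)*(x + 4)*(x - 4)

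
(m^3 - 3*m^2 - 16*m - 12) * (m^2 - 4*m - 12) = m^5 - 7*m^4 - 16*m^3 + 88*m^2 + 240*m + 144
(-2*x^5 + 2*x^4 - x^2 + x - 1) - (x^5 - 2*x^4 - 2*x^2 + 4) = -3*x^5 + 4*x^4 + x^2 + x - 5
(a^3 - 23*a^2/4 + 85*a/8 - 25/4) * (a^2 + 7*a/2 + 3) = a^5 - 9*a^4/4 - 13*a^3/2 + 219*a^2/16 + 10*a - 75/4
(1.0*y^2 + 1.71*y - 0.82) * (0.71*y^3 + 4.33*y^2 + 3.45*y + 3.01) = 0.71*y^5 + 5.5441*y^4 + 10.2721*y^3 + 5.3589*y^2 + 2.3181*y - 2.4682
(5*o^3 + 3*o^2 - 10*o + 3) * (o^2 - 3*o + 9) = 5*o^5 - 12*o^4 + 26*o^3 + 60*o^2 - 99*o + 27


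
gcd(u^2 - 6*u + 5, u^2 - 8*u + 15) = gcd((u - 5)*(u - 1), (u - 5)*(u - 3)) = u - 5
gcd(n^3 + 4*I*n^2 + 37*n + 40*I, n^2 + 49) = 1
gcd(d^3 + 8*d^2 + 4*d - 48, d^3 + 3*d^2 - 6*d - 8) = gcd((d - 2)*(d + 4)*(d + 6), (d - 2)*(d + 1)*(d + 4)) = d^2 + 2*d - 8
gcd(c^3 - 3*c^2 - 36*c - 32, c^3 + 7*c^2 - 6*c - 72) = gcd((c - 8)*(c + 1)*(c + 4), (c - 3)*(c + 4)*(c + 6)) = c + 4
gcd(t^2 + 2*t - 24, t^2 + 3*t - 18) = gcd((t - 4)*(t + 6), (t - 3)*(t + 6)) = t + 6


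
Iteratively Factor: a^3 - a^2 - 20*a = (a - 5)*(a^2 + 4*a) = a*(a - 5)*(a + 4)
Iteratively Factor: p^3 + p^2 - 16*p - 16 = (p + 1)*(p^2 - 16) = (p + 1)*(p + 4)*(p - 4)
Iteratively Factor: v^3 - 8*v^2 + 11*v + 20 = (v - 4)*(v^2 - 4*v - 5) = (v - 5)*(v - 4)*(v + 1)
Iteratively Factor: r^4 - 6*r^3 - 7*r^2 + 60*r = (r)*(r^3 - 6*r^2 - 7*r + 60) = r*(r + 3)*(r^2 - 9*r + 20) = r*(r - 4)*(r + 3)*(r - 5)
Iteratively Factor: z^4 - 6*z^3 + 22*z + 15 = (z - 5)*(z^3 - z^2 - 5*z - 3) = (z - 5)*(z + 1)*(z^2 - 2*z - 3) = (z - 5)*(z - 3)*(z + 1)*(z + 1)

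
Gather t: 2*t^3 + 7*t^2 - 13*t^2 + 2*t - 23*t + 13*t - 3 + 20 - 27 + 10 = 2*t^3 - 6*t^2 - 8*t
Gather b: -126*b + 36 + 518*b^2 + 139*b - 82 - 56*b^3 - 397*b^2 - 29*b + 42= -56*b^3 + 121*b^2 - 16*b - 4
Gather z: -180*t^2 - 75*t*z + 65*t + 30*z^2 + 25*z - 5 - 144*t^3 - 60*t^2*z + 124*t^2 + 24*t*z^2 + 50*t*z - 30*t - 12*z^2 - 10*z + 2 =-144*t^3 - 56*t^2 + 35*t + z^2*(24*t + 18) + z*(-60*t^2 - 25*t + 15) - 3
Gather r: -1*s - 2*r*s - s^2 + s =-2*r*s - s^2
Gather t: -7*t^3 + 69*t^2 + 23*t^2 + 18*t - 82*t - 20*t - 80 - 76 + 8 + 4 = -7*t^3 + 92*t^2 - 84*t - 144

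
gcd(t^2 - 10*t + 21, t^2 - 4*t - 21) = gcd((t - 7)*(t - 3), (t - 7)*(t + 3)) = t - 7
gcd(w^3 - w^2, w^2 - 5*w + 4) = w - 1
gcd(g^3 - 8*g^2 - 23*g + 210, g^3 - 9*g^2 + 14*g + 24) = g - 6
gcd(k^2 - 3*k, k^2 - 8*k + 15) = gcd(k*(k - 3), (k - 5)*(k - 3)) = k - 3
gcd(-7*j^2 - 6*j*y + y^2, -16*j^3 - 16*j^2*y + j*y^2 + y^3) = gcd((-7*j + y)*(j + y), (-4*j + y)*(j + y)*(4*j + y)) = j + y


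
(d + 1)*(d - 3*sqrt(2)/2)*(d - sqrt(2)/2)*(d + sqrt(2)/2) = d^4 - 3*sqrt(2)*d^3/2 + d^3 - 3*sqrt(2)*d^2/2 - d^2/2 - d/2 + 3*sqrt(2)*d/4 + 3*sqrt(2)/4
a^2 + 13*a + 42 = (a + 6)*(a + 7)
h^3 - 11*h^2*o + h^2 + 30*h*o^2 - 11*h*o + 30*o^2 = (h + 1)*(h - 6*o)*(h - 5*o)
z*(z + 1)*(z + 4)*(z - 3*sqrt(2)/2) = z^4 - 3*sqrt(2)*z^3/2 + 5*z^3 - 15*sqrt(2)*z^2/2 + 4*z^2 - 6*sqrt(2)*z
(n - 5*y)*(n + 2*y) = n^2 - 3*n*y - 10*y^2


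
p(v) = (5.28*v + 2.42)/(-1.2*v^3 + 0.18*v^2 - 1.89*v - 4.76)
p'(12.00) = 0.01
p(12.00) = -0.03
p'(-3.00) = -0.24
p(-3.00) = -0.38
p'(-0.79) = -3.24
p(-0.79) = 0.68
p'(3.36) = 0.18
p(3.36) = -0.37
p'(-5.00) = -0.06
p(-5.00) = -0.15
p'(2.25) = 0.34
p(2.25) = -0.66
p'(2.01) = 0.36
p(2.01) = -0.74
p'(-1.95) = -1.15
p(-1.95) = -0.93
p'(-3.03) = -0.23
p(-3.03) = -0.38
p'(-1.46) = -9.41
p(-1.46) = -2.50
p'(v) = (5.28*v + 2.42)*(3.6*v^2 - 0.36*v + 1.89)/(-1.2*v^3 + 0.18*v^2 - 1.89*v - 4.76)^2 + 5.28/(-1.2*v^3 + 0.18*v^2 - 1.89*v - 4.76)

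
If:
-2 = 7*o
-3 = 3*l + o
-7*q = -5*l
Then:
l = -19/21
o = -2/7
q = -95/147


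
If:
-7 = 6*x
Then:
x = -7/6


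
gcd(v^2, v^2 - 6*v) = v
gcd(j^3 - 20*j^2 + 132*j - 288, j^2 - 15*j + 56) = j - 8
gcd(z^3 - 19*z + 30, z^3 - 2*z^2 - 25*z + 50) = z^2 + 3*z - 10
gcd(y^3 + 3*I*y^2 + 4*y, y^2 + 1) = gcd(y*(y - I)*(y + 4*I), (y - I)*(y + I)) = y - I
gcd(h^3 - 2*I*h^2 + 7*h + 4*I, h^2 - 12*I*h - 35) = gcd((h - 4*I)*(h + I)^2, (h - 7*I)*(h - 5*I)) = 1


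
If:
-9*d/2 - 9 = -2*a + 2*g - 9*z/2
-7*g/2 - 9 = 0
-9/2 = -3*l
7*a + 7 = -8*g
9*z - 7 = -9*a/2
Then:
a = 95/49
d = -55/294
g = -18/7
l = 3/2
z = -169/882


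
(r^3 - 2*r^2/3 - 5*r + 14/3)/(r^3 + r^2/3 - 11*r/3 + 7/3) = (r - 2)/(r - 1)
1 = 1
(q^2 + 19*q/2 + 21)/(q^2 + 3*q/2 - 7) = (q + 6)/(q - 2)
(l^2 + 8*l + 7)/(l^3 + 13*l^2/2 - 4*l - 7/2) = 2*(l + 1)/(2*l^2 - l - 1)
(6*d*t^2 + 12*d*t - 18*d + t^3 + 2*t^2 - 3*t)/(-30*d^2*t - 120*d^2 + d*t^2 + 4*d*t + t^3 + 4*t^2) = (t^2 + 2*t - 3)/(-5*d*t - 20*d + t^2 + 4*t)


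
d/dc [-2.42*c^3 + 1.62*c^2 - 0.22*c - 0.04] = -7.26*c^2 + 3.24*c - 0.22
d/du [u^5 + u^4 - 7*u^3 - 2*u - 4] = 5*u^4 + 4*u^3 - 21*u^2 - 2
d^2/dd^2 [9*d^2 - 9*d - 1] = 18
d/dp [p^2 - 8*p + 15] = 2*p - 8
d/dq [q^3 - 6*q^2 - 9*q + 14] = 3*q^2 - 12*q - 9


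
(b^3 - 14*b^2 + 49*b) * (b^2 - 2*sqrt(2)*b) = b^5 - 14*b^4 - 2*sqrt(2)*b^4 + 28*sqrt(2)*b^3 + 49*b^3 - 98*sqrt(2)*b^2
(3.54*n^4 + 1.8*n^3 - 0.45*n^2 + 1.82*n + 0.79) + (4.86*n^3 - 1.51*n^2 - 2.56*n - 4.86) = 3.54*n^4 + 6.66*n^3 - 1.96*n^2 - 0.74*n - 4.07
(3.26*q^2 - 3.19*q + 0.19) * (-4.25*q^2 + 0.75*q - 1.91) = -13.855*q^4 + 16.0025*q^3 - 9.4266*q^2 + 6.2354*q - 0.3629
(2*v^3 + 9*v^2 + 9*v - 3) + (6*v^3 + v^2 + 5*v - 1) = 8*v^3 + 10*v^2 + 14*v - 4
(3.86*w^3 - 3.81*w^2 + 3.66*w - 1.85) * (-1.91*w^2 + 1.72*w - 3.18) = -7.3726*w^5 + 13.9163*w^4 - 25.8186*w^3 + 21.9445*w^2 - 14.8208*w + 5.883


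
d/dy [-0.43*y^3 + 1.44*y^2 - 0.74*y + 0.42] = -1.29*y^2 + 2.88*y - 0.74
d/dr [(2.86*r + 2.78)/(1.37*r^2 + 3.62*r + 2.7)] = (3.9182*r^2 + 10.3532*r - (2.74*r + 3.62)*(2.86*r + 2.78) + 7.722)/(1.37*r^2 + 3.62*r + 2.7)^2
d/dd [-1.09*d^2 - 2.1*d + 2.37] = -2.18*d - 2.1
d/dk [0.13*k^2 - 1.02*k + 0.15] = 0.26*k - 1.02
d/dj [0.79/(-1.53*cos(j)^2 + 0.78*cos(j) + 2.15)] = (0.6162 - 2.4174*cos(j))*sin(j)/(-1.53*cos(j)^2 + 0.78*cos(j) + 2.15)^2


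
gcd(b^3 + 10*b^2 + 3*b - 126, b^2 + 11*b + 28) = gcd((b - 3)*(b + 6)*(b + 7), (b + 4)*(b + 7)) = b + 7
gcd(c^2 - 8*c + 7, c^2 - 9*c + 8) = c - 1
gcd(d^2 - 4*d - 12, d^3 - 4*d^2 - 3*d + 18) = d + 2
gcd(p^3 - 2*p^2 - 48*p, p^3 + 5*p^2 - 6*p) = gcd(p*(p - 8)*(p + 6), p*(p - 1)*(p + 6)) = p^2 + 6*p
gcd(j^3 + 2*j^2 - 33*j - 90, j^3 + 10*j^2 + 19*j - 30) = j + 5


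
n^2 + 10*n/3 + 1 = (n + 1/3)*(n + 3)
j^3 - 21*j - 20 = (j - 5)*(j + 1)*(j + 4)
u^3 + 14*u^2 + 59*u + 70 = (u + 2)*(u + 5)*(u + 7)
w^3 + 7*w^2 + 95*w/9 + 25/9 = (w + 1/3)*(w + 5/3)*(w + 5)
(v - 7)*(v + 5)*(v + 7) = v^3 + 5*v^2 - 49*v - 245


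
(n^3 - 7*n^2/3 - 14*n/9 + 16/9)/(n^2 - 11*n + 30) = (9*n^3 - 21*n^2 - 14*n + 16)/(9*(n^2 - 11*n + 30))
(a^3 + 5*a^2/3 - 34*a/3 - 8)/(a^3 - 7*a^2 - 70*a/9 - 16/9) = 3*(a^2 + a - 12)/(3*a^2 - 23*a - 8)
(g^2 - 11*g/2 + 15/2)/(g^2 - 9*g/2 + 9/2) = (2*g - 5)/(2*g - 3)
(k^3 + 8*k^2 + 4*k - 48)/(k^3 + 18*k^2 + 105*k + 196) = (k^2 + 4*k - 12)/(k^2 + 14*k + 49)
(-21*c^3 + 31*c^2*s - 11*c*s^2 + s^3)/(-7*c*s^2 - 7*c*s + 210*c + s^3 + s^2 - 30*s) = (3*c^2 - 4*c*s + s^2)/(s^2 + s - 30)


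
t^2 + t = t*(t + 1)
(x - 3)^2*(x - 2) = x^3 - 8*x^2 + 21*x - 18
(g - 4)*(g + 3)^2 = g^3 + 2*g^2 - 15*g - 36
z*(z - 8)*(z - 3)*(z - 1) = z^4 - 12*z^3 + 35*z^2 - 24*z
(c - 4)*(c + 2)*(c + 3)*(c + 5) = c^4 + 6*c^3 - 9*c^2 - 94*c - 120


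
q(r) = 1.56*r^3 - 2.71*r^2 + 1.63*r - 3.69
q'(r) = 4.68*r^2 - 5.42*r + 1.63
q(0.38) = -3.38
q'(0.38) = 0.25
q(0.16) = -3.49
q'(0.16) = 0.88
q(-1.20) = -12.24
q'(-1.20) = 14.87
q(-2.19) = -36.64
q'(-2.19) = 35.95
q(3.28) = 27.55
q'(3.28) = 34.20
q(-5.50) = -354.18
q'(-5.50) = 173.01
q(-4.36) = -191.61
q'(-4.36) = 114.23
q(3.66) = 42.46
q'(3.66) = 44.48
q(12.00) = 2321.31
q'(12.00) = 610.51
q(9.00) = 928.71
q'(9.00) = 331.93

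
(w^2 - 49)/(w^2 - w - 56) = (w - 7)/(w - 8)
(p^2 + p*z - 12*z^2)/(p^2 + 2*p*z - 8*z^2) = (-p + 3*z)/(-p + 2*z)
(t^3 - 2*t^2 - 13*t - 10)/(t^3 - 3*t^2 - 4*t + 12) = (t^2 - 4*t - 5)/(t^2 - 5*t + 6)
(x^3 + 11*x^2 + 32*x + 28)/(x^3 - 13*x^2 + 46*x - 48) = (x^3 + 11*x^2 + 32*x + 28)/(x^3 - 13*x^2 + 46*x - 48)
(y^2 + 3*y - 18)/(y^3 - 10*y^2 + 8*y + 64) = (y^2 + 3*y - 18)/(y^3 - 10*y^2 + 8*y + 64)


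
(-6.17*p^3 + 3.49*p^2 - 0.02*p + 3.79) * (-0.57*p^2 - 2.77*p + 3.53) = 3.5169*p^5 + 15.1016*p^4 - 31.436*p^3 + 10.2148*p^2 - 10.5689*p + 13.3787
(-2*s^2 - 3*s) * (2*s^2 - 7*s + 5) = -4*s^4 + 8*s^3 + 11*s^2 - 15*s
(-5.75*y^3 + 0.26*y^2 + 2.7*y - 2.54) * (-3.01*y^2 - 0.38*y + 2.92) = 17.3075*y^5 + 1.4024*y^4 - 25.0158*y^3 + 7.3786*y^2 + 8.8492*y - 7.4168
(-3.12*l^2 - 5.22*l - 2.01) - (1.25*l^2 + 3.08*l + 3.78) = -4.37*l^2 - 8.3*l - 5.79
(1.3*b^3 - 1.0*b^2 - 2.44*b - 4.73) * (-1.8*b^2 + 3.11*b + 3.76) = -2.34*b^5 + 5.843*b^4 + 6.17*b^3 - 2.8344*b^2 - 23.8847*b - 17.7848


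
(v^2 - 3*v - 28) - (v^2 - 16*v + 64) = 13*v - 92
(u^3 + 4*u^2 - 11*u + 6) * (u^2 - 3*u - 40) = u^5 + u^4 - 63*u^3 - 121*u^2 + 422*u - 240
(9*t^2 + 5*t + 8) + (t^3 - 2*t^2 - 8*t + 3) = t^3 + 7*t^2 - 3*t + 11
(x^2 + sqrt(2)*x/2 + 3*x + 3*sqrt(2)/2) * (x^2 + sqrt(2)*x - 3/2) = x^4 + 3*sqrt(2)*x^3/2 + 3*x^3 - x^2/2 + 9*sqrt(2)*x^2/2 - 3*x/2 - 3*sqrt(2)*x/4 - 9*sqrt(2)/4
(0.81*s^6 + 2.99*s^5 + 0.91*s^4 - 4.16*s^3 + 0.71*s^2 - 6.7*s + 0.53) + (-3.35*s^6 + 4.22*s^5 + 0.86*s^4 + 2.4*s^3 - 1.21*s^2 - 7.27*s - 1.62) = -2.54*s^6 + 7.21*s^5 + 1.77*s^4 - 1.76*s^3 - 0.5*s^2 - 13.97*s - 1.09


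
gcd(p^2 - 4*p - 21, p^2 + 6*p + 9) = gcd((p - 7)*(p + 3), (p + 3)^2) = p + 3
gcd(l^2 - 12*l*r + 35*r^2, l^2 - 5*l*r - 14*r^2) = -l + 7*r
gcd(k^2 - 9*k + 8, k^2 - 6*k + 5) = k - 1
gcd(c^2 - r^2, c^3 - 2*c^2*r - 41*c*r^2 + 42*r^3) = -c + r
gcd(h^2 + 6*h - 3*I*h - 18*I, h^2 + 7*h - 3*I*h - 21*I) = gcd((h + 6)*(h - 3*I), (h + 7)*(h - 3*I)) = h - 3*I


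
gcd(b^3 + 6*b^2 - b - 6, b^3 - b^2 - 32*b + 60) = b + 6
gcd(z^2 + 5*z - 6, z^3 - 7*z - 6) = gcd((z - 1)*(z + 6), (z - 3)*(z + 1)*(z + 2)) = 1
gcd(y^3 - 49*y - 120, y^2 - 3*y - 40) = y^2 - 3*y - 40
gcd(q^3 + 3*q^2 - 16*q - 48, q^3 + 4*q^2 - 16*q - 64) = q^2 - 16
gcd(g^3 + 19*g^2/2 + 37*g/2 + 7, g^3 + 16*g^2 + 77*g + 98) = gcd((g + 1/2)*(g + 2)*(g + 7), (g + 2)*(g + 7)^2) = g^2 + 9*g + 14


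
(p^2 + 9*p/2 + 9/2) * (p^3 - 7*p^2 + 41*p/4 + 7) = p^5 - 5*p^4/2 - 67*p^3/4 + 173*p^2/8 + 621*p/8 + 63/2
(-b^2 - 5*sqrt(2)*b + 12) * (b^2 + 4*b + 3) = -b^4 - 5*sqrt(2)*b^3 - 4*b^3 - 20*sqrt(2)*b^2 + 9*b^2 - 15*sqrt(2)*b + 48*b + 36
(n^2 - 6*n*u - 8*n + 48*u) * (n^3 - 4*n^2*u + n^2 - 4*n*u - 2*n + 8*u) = n^5 - 10*n^4*u - 7*n^4 + 24*n^3*u^2 + 70*n^3*u - 10*n^3 - 168*n^2*u^2 + 100*n^2*u + 16*n^2 - 240*n*u^2 - 160*n*u + 384*u^2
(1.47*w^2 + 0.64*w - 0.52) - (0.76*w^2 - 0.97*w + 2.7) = 0.71*w^2 + 1.61*w - 3.22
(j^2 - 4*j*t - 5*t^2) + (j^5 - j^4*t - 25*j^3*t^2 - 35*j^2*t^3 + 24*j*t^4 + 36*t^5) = j^5 - j^4*t - 25*j^3*t^2 - 35*j^2*t^3 + j^2 + 24*j*t^4 - 4*j*t + 36*t^5 - 5*t^2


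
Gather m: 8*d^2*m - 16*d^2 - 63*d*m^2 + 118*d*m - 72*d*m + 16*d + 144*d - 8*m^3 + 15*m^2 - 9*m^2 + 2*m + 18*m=-16*d^2 + 160*d - 8*m^3 + m^2*(6 - 63*d) + m*(8*d^2 + 46*d + 20)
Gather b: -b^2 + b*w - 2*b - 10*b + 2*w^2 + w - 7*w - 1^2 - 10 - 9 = -b^2 + b*(w - 12) + 2*w^2 - 6*w - 20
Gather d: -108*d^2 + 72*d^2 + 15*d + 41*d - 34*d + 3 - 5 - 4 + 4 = -36*d^2 + 22*d - 2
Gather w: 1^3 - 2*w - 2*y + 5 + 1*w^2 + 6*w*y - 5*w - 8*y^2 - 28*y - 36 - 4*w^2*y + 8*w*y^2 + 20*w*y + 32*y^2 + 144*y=w^2*(1 - 4*y) + w*(8*y^2 + 26*y - 7) + 24*y^2 + 114*y - 30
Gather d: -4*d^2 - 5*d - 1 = -4*d^2 - 5*d - 1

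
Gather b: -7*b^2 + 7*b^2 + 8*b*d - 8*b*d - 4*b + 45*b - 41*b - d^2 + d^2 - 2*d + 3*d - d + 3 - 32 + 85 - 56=0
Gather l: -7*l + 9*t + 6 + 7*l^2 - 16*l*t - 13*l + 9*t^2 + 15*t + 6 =7*l^2 + l*(-16*t - 20) + 9*t^2 + 24*t + 12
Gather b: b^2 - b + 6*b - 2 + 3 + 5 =b^2 + 5*b + 6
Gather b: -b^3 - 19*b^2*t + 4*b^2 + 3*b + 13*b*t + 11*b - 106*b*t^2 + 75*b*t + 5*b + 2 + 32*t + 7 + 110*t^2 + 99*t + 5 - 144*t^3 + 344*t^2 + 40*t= -b^3 + b^2*(4 - 19*t) + b*(-106*t^2 + 88*t + 19) - 144*t^3 + 454*t^2 + 171*t + 14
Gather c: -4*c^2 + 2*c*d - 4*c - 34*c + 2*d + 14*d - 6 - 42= -4*c^2 + c*(2*d - 38) + 16*d - 48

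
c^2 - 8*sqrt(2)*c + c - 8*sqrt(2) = (c + 1)*(c - 8*sqrt(2))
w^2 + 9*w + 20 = (w + 4)*(w + 5)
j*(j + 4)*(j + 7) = j^3 + 11*j^2 + 28*j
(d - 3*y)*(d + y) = d^2 - 2*d*y - 3*y^2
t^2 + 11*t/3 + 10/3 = (t + 5/3)*(t + 2)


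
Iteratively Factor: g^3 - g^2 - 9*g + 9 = (g - 3)*(g^2 + 2*g - 3) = (g - 3)*(g - 1)*(g + 3)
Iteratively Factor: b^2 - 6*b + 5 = (b - 1)*(b - 5)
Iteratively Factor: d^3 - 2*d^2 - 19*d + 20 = (d - 1)*(d^2 - d - 20) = (d - 5)*(d - 1)*(d + 4)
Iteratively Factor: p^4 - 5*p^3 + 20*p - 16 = (p + 2)*(p^3 - 7*p^2 + 14*p - 8) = (p - 1)*(p + 2)*(p^2 - 6*p + 8) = (p - 2)*(p - 1)*(p + 2)*(p - 4)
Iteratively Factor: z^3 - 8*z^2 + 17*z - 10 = (z - 5)*(z^2 - 3*z + 2) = (z - 5)*(z - 1)*(z - 2)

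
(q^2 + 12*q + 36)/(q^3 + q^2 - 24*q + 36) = (q + 6)/(q^2 - 5*q + 6)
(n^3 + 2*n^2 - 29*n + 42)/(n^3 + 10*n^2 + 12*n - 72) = (n^2 + 4*n - 21)/(n^2 + 12*n + 36)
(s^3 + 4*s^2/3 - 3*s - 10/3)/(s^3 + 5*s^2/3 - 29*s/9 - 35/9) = 3*(s + 2)/(3*s + 7)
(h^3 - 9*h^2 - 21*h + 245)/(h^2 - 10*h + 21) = (h^2 - 2*h - 35)/(h - 3)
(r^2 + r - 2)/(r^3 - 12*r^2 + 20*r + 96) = (r - 1)/(r^2 - 14*r + 48)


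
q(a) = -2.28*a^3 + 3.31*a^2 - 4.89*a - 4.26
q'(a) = -6.84*a^2 + 6.62*a - 4.89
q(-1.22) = 10.77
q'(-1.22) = -23.15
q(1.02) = -8.22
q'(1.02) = -5.25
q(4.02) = -118.55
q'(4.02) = -88.81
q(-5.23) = 438.02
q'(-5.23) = -226.61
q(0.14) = -4.89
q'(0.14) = -4.10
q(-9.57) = 2344.03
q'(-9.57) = -694.68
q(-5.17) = 424.56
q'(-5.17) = -221.94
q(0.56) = -6.36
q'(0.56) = -3.33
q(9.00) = -1442.28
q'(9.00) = -499.35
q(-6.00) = 636.72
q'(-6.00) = -290.85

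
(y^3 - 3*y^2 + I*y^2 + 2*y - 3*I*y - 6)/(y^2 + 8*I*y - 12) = (y^2 - y*(3 + I) + 3*I)/(y + 6*I)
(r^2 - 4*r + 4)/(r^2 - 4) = (r - 2)/(r + 2)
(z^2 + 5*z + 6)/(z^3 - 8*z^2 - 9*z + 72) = (z + 2)/(z^2 - 11*z + 24)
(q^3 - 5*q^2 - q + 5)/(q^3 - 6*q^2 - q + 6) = (q - 5)/(q - 6)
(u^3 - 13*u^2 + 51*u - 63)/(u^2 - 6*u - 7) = (u^2 - 6*u + 9)/(u + 1)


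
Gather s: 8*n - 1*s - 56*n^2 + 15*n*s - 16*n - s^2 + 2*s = -56*n^2 - 8*n - s^2 + s*(15*n + 1)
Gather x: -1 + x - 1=x - 2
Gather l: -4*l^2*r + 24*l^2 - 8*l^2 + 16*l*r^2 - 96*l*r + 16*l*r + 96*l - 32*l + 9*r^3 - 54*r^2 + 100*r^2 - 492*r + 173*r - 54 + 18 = l^2*(16 - 4*r) + l*(16*r^2 - 80*r + 64) + 9*r^3 + 46*r^2 - 319*r - 36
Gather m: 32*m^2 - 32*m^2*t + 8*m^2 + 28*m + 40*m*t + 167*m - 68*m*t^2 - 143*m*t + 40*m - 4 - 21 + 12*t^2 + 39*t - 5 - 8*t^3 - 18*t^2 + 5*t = m^2*(40 - 32*t) + m*(-68*t^2 - 103*t + 235) - 8*t^3 - 6*t^2 + 44*t - 30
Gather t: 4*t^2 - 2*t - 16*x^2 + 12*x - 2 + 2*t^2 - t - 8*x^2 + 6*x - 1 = 6*t^2 - 3*t - 24*x^2 + 18*x - 3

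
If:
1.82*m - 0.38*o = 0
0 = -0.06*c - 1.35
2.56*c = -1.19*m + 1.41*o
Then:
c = -22.50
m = -10.35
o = -49.59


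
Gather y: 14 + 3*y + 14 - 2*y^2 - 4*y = -2*y^2 - y + 28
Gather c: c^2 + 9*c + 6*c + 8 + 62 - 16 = c^2 + 15*c + 54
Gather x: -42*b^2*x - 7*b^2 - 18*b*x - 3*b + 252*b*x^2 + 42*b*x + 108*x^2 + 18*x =-7*b^2 - 3*b + x^2*(252*b + 108) + x*(-42*b^2 + 24*b + 18)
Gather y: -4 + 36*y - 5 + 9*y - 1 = 45*y - 10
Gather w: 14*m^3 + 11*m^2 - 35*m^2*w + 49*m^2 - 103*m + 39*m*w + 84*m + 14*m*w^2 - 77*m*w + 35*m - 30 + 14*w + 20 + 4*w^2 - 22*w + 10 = 14*m^3 + 60*m^2 + 16*m + w^2*(14*m + 4) + w*(-35*m^2 - 38*m - 8)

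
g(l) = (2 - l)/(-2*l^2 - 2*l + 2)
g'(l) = (2 - l)*(4*l + 2)/(-2*l^2 - 2*l + 2)^2 - 1/(-2*l^2 - 2*l + 2) = (l^2 + l - (l - 2)*(2*l + 1) - 1)/(2*(l^2 + l - 1)^2)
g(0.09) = 1.06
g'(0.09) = 0.83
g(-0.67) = 1.09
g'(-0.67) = -0.71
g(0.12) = 1.09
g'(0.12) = 0.98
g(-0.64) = 1.07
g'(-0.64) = -0.65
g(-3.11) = -0.46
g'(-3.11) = -0.34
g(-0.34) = 0.96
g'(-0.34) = -0.16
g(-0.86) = 1.28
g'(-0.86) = -1.27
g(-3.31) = -0.40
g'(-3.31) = -0.26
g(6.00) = 0.05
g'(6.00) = 0.00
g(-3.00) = -0.50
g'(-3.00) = -0.40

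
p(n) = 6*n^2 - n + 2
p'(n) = 12*n - 1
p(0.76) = 4.71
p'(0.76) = 8.12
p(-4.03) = 103.48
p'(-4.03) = -49.36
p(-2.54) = 43.25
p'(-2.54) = -31.48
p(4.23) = 105.13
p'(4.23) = 49.76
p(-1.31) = 13.61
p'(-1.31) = -16.72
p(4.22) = 104.63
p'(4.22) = 49.64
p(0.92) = 6.16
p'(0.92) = 10.04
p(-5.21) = 170.07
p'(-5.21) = -63.52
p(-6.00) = 224.00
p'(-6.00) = -73.00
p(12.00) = 854.00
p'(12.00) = 143.00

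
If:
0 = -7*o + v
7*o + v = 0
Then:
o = 0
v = 0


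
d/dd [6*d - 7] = 6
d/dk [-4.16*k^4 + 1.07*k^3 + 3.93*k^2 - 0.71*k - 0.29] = -16.64*k^3 + 3.21*k^2 + 7.86*k - 0.71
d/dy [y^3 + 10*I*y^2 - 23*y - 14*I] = 3*y^2 + 20*I*y - 23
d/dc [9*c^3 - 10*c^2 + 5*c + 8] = 27*c^2 - 20*c + 5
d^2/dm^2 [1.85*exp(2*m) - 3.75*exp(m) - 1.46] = (7.4*exp(m) - 3.75)*exp(m)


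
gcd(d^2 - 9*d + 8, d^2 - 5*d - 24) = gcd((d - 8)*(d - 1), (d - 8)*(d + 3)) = d - 8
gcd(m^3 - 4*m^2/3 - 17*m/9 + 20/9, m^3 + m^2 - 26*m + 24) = m - 1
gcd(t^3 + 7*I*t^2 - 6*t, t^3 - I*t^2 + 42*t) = t^2 + 6*I*t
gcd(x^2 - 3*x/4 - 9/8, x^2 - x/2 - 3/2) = x - 3/2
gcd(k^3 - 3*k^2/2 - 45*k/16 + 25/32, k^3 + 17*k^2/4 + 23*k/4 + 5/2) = k + 5/4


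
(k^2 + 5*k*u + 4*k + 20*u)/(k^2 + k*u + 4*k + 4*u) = (k + 5*u)/(k + u)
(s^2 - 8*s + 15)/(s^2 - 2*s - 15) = (s - 3)/(s + 3)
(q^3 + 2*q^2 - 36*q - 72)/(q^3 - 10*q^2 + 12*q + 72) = (q + 6)/(q - 6)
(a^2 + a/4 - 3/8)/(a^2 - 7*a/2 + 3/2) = (a + 3/4)/(a - 3)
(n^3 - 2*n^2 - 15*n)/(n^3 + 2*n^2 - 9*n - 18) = n*(n - 5)/(n^2 - n - 6)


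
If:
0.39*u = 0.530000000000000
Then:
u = 1.36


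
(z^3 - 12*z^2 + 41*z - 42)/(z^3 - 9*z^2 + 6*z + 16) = (z^2 - 10*z + 21)/(z^2 - 7*z - 8)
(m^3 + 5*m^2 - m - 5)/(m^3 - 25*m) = (m^2 - 1)/(m*(m - 5))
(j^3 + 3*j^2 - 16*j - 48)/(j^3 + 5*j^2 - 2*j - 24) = (j - 4)/(j - 2)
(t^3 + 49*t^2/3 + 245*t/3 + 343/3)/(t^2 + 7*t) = t + 28/3 + 49/(3*t)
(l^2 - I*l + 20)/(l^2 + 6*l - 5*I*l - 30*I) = (l + 4*I)/(l + 6)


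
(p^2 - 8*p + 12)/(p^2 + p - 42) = (p - 2)/(p + 7)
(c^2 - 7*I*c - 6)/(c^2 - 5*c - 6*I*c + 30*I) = (c - I)/(c - 5)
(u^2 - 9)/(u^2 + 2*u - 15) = (u + 3)/(u + 5)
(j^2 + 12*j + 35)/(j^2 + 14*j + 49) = (j + 5)/(j + 7)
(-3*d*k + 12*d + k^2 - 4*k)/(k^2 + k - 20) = (-3*d + k)/(k + 5)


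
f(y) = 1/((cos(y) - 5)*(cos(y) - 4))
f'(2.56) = -0.01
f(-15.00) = 0.04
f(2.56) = 0.04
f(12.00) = 0.08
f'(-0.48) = 0.02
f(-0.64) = 0.07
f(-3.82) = 0.04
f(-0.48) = 0.08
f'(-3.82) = -0.01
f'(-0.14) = 0.01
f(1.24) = 0.06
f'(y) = sin(y)/((cos(y) - 5)*(cos(y) - 4)^2) + sin(y)/((cos(y) - 5)^2*(cos(y) - 4))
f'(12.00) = 0.02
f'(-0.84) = 0.03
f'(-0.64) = 0.02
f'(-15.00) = 0.01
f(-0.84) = 0.07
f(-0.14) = 0.08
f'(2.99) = -0.00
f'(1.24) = -0.03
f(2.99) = 0.03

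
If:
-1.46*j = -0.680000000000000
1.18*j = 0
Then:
No Solution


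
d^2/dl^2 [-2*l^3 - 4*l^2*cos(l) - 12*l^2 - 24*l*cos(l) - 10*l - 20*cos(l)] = 4*l^2*cos(l) + 16*l*sin(l) + 24*l*cos(l) - 12*l + 48*sin(l) + 12*cos(l) - 24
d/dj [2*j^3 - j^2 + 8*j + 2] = 6*j^2 - 2*j + 8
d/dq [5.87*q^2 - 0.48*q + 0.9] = 11.74*q - 0.48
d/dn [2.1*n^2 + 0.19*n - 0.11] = 4.2*n + 0.19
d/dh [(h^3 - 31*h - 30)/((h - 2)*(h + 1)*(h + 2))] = (h^2 + 52*h + 4)/(h^4 - 8*h^2 + 16)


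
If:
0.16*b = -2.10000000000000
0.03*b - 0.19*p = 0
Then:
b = -13.12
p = -2.07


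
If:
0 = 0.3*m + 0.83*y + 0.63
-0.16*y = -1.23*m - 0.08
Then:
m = -0.16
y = -0.70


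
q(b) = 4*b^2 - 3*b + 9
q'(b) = 8*b - 3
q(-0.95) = 15.46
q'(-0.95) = -10.60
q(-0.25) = 10.00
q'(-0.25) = -5.00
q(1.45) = 13.06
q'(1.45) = 8.60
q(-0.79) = 13.87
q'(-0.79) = -9.32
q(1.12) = 10.66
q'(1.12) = 5.96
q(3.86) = 57.02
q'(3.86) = 27.88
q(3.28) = 42.19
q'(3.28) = 23.24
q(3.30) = 42.66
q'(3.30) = 23.40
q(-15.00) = 954.00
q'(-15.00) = -123.00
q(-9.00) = 360.00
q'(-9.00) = -75.00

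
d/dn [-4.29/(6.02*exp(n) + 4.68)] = 25.8258*exp(n)/(6.02*exp(n) + 4.68)^2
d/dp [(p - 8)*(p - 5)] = 2*p - 13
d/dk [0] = 0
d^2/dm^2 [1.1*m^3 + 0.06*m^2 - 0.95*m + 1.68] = 6.6*m + 0.12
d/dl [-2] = 0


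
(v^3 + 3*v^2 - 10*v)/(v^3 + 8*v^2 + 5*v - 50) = v/(v + 5)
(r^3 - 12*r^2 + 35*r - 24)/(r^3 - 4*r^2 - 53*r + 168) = (r - 1)/(r + 7)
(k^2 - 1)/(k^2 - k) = (k + 1)/k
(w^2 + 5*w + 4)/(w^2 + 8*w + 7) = (w + 4)/(w + 7)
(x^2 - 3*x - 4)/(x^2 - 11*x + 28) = (x + 1)/(x - 7)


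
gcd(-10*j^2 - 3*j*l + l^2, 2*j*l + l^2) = 2*j + l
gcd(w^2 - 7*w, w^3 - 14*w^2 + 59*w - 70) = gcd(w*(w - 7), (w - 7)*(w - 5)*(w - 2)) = w - 7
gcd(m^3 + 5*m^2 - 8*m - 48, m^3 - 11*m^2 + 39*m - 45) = m - 3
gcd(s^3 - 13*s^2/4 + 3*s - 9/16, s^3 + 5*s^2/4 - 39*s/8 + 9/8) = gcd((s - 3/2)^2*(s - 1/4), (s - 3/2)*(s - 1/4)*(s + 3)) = s^2 - 7*s/4 + 3/8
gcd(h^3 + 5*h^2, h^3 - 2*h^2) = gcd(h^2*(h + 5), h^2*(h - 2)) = h^2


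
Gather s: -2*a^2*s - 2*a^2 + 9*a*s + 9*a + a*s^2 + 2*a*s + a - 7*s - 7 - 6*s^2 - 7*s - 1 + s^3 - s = -2*a^2 + 10*a + s^3 + s^2*(a - 6) + s*(-2*a^2 + 11*a - 15) - 8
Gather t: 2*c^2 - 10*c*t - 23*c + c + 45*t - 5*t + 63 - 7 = 2*c^2 - 22*c + t*(40 - 10*c) + 56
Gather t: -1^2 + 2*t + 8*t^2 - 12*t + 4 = 8*t^2 - 10*t + 3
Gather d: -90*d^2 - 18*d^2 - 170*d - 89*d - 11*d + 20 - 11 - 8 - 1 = -108*d^2 - 270*d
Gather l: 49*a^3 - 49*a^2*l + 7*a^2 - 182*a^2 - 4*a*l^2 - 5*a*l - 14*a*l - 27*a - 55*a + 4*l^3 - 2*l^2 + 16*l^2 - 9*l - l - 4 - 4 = 49*a^3 - 175*a^2 - 82*a + 4*l^3 + l^2*(14 - 4*a) + l*(-49*a^2 - 19*a - 10) - 8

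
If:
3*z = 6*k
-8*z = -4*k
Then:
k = 0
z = 0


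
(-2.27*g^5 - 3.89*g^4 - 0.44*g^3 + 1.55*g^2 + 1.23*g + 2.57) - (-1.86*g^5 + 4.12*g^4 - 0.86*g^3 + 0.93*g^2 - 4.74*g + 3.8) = -0.41*g^5 - 8.01*g^4 + 0.42*g^3 + 0.62*g^2 + 5.97*g - 1.23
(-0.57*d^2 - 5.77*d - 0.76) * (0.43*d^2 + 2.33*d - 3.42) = -0.2451*d^4 - 3.8092*d^3 - 11.8215*d^2 + 17.9626*d + 2.5992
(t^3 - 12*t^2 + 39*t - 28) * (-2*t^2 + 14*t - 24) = -2*t^5 + 38*t^4 - 270*t^3 + 890*t^2 - 1328*t + 672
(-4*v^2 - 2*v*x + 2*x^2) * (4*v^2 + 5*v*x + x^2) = -16*v^4 - 28*v^3*x - 6*v^2*x^2 + 8*v*x^3 + 2*x^4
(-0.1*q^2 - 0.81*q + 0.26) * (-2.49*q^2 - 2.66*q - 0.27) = 0.249*q^4 + 2.2829*q^3 + 1.5342*q^2 - 0.4729*q - 0.0702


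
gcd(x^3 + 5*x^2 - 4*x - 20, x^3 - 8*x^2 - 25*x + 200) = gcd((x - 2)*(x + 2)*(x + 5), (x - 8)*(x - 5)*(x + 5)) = x + 5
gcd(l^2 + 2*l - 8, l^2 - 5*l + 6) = l - 2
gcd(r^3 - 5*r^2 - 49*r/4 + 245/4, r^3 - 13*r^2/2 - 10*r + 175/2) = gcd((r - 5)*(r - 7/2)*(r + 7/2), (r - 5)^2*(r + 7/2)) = r^2 - 3*r/2 - 35/2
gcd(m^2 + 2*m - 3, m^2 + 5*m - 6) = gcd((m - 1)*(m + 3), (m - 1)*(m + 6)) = m - 1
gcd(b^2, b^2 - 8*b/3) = b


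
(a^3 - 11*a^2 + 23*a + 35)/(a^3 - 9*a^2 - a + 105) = (a + 1)/(a + 3)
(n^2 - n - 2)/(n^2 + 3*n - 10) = (n + 1)/(n + 5)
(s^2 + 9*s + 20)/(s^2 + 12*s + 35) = (s + 4)/(s + 7)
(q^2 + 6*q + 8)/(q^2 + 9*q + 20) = (q + 2)/(q + 5)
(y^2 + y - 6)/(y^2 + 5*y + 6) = (y - 2)/(y + 2)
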